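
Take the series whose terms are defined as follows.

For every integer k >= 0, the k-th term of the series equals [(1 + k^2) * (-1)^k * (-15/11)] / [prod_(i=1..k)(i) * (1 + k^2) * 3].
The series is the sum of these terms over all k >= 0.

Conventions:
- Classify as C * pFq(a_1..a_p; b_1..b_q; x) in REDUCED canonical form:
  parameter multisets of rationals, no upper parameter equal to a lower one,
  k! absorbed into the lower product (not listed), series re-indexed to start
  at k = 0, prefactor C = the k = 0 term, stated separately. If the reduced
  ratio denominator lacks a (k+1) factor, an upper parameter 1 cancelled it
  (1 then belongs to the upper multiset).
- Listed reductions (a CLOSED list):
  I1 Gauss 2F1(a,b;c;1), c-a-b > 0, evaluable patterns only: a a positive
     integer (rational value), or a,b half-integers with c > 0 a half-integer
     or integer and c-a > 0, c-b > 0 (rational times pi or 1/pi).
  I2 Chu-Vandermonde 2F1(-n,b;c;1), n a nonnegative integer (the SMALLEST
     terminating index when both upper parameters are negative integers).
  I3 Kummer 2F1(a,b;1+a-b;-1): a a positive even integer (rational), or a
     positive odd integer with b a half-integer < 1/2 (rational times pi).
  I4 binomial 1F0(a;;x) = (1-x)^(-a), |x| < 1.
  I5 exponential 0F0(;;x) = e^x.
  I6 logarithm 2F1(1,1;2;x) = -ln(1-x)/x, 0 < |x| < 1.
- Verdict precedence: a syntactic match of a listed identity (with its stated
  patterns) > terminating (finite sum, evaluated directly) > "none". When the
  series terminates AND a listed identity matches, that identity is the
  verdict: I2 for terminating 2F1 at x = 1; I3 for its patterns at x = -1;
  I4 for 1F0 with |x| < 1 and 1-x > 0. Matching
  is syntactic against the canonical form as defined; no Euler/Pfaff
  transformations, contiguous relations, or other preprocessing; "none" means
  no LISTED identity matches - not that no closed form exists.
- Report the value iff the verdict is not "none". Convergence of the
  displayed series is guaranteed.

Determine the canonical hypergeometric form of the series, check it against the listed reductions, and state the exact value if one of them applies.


At argument -1: a 0F0 with upper {-}, lower {-}, scaled by C = -5/11. Verdict: exponential (I5) applies (the 0F0 exponential series at x = -1). Its exact value is (-5/11) * e^(-1).

The tell: t_0 being -5/11, the constant factors (prefactor -5/11) combine into one prefactor.
Term ratio: r(k) = (-1) * 1 / [(k+1)] ; factor over Q: parameters, x = (-1), and C = -5/11.


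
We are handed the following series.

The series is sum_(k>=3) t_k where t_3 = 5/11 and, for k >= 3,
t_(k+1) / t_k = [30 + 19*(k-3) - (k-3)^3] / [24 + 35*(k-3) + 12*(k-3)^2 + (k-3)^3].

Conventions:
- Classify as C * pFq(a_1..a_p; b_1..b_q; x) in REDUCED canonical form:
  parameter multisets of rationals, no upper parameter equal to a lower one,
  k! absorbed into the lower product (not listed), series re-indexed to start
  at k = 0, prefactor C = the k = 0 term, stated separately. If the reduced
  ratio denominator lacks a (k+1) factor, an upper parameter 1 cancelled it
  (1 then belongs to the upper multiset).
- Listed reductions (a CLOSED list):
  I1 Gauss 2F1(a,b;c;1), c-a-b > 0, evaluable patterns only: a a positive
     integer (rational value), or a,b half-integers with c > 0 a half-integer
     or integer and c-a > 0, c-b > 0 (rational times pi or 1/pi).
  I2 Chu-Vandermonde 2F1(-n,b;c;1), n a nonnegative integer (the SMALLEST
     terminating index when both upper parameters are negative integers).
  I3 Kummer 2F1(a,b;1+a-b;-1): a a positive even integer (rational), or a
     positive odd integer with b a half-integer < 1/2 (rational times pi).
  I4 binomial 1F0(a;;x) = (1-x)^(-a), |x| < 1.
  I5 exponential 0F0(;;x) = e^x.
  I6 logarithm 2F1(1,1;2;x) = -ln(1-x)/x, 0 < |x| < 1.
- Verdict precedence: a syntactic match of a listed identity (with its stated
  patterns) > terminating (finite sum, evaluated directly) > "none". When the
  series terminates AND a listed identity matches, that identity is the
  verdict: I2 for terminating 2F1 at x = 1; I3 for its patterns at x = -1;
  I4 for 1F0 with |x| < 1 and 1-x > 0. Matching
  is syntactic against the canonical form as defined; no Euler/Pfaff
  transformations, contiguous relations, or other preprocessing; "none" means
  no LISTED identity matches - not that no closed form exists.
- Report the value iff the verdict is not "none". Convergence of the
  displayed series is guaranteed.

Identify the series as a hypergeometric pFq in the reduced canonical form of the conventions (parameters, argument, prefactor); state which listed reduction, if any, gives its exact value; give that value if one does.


Classification (C = 5/11): 2F1 with upper {-5, 2}, lower {8}, argument x = -1. Verdict: this is Kummer's theorem (I3) (x = -1; c = 8 equals 1+a-b for upper {-5, 2}: listed pattern). Exact value: 35/22.

The tell: x = (-1) and factor the ratio over Q (C = 5/11, x = -1): negated roots = parameters.
Step ratio: r(k) = (-1) * (k-5) (k+2) / [(k+8) (k+1)] - rational in k, leading ratio (-1); with t_0 = 5/11, classification follows.


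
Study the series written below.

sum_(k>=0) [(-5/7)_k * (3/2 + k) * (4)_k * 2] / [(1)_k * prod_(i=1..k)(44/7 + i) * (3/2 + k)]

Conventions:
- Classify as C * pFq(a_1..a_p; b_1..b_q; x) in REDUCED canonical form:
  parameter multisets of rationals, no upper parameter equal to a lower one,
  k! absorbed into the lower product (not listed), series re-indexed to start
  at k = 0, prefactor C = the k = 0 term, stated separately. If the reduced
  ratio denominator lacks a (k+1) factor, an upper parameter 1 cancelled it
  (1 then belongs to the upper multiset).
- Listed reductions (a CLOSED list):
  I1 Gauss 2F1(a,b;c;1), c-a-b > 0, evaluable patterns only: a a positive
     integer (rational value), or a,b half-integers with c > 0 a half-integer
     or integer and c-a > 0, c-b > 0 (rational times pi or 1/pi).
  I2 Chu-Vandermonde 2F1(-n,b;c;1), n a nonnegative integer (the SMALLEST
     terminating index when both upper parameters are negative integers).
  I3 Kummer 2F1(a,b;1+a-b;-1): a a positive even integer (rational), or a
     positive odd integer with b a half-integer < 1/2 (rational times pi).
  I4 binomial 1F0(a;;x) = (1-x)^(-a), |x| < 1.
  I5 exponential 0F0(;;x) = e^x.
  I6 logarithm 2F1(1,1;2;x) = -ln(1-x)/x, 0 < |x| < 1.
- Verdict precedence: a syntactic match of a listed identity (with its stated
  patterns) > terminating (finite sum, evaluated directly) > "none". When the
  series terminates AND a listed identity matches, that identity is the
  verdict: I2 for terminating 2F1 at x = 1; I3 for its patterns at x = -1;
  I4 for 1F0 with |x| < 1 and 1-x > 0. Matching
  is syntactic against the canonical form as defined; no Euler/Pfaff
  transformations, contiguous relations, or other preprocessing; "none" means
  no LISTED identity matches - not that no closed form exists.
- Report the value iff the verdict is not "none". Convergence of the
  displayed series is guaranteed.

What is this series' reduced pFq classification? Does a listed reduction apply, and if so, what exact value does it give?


The series (x = 1) is 2F1: upper {-5/7, 4}, lower {51/7}, prefactor 2. Verdict (x = 1): Gauss's theorem (I1) applies (x = 1: the Gamma ratio telescopes since c-a-b = 4 > 0 and a = 4 in Z>0). Its exact value is 18722/16807.

First insight: t_0 = 2 here, and striking the common factor k + 3/2 reduces the term (prefactor 2).
Step ratio: r(k) = 1 * (k-5/7) (k+4) / [(k+51/7) (k+1)] - rational in k, leading ratio 1; with t_0 = 2, classification follows.


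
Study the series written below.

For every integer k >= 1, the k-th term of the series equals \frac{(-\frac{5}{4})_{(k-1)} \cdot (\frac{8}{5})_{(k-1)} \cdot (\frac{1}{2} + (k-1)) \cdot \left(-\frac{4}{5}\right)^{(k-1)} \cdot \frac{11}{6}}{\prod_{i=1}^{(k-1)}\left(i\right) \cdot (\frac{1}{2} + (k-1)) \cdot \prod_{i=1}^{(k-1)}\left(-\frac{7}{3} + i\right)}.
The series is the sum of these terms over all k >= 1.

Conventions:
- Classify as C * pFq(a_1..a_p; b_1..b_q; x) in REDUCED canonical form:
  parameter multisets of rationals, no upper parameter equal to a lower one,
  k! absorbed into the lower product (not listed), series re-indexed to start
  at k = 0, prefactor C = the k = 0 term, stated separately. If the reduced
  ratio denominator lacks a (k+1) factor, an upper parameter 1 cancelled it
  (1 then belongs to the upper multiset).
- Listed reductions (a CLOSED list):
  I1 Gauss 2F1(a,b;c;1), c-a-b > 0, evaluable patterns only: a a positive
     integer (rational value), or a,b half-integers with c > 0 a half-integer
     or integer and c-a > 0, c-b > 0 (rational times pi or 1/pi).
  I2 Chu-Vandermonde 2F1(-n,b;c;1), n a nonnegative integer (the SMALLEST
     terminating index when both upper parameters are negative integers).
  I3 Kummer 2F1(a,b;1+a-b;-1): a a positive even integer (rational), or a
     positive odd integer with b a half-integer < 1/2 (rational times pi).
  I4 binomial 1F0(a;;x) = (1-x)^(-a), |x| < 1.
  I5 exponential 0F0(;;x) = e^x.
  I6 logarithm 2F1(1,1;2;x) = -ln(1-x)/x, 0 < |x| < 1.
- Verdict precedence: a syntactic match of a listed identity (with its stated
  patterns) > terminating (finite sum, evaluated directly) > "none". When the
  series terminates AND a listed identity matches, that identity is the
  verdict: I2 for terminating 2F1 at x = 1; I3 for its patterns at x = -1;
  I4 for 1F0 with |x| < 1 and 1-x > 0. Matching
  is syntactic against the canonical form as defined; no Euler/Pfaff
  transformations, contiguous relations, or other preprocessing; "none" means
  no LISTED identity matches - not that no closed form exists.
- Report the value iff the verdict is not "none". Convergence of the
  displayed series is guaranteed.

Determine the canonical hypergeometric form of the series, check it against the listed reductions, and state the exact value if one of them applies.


Key observation: x = -\frac{4}{5} and the lower running product (prefactor 11/6) is a rising factorial.
Consecutive-term ratio: r(k) = -\frac{4}{5} * (k-\frac{5}{4}) (k+\frac{8}{5}) / [(k-\frac{4}{3}) (k+1)] ; factor over Q: parameters, x = -\frac{4}{5}, and C = \frac{11}{6}.

This is \frac{11}{6} * 2F1(-\frac{5}{4}, \frac{8}{5}; -\frac{4}{3}; -\frac{4}{5}) in reduced canonical form. Verdict: none here - no I1-I6 shape fits x = -\frac{4}{5} with lower {-\frac{4}{3}}.


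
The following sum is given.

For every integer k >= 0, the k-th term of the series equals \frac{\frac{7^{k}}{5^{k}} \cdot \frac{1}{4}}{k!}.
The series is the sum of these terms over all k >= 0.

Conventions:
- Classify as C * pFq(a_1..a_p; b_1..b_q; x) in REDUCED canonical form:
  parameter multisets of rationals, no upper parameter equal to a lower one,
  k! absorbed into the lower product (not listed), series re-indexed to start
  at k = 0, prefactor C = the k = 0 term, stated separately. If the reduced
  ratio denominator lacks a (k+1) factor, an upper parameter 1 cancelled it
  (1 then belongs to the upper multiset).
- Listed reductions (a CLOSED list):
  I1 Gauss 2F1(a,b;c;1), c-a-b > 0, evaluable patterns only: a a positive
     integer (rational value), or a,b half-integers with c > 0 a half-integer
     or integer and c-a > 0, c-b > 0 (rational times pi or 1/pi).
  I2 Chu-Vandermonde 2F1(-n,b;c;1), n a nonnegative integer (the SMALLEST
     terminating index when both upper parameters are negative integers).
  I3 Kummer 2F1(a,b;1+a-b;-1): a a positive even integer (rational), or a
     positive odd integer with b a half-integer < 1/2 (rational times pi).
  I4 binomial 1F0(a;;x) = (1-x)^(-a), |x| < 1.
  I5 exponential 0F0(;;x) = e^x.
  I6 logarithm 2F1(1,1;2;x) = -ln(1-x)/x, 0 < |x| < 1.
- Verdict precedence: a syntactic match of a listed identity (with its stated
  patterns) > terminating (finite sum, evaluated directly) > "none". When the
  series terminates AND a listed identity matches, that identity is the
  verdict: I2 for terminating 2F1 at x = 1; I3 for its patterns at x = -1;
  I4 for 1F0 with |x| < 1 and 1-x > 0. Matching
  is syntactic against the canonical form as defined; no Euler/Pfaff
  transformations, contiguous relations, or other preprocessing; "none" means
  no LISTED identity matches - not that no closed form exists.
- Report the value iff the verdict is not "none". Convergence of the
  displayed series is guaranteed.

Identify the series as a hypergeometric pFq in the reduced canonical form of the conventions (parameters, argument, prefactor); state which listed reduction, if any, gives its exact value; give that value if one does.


The series (x = \frac{7}{5}) is 0F0: upper {-}, lower {-}, prefactor \frac{1}{4}. Verdict: the I5 exponential reduction applies (the 0F0 exponential series at x = \frac{7}{5}). Hence: \frac{1}{4} \cdot e^{\frac{7}{5}}.

Structural cue: t_0 = \frac{1}{4} here, and the two geometric factors (C = 1/4, x = 7/5) combine into one argument.
Consecutive-term ratio: r(k) = \frac{7}{5} * 1 / [(k+1)] - rational in k, leading ratio \frac{7}{5}; with t_0 = \frac{1}{4}, classification follows.


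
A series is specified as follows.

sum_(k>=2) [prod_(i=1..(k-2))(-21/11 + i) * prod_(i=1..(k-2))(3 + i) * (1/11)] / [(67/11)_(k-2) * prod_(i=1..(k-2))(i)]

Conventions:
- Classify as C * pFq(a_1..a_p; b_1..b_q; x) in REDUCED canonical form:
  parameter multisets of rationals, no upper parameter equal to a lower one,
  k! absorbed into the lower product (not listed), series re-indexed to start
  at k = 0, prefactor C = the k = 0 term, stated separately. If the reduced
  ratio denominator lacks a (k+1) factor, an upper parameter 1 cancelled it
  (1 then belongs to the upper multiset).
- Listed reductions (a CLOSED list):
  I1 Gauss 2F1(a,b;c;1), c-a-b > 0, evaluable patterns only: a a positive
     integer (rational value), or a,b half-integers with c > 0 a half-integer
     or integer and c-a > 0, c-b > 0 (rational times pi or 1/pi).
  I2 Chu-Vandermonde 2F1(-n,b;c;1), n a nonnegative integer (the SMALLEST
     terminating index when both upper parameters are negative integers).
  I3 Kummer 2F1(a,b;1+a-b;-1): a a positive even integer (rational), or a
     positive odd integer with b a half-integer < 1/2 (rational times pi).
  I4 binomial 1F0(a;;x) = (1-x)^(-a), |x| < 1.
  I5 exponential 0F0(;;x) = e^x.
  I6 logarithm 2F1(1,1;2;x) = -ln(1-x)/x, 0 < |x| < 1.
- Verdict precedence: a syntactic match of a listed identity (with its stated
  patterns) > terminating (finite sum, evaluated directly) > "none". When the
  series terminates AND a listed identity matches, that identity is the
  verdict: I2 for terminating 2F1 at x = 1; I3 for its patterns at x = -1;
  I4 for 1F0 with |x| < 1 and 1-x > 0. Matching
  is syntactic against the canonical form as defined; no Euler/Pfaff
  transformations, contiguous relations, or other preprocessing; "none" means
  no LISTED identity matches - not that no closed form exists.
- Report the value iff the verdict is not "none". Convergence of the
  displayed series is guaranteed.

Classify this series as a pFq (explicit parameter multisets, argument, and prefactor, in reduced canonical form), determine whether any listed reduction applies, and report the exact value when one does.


The tell: t_0 = 1/11 here, and the running product (C = 1/11, x = 1) telescopes to a rising factorial.
Consecutive-term ratio: r(k) = 1 * (k-10/11) (k+4) / [(k+67/11) (k+1)] ; factor over Q: parameters, x = 1, and C = 1/11.

With C = 1/11: the canonical form is 2F1(-10/11, 4; 67/11; 1). Verdict: the Gauss summation I1 applies (x = 1: the Gamma ratio telescopes since c-a-b = 3 > 0 and a = 4 in Z>0). Sum: 5474/161051.


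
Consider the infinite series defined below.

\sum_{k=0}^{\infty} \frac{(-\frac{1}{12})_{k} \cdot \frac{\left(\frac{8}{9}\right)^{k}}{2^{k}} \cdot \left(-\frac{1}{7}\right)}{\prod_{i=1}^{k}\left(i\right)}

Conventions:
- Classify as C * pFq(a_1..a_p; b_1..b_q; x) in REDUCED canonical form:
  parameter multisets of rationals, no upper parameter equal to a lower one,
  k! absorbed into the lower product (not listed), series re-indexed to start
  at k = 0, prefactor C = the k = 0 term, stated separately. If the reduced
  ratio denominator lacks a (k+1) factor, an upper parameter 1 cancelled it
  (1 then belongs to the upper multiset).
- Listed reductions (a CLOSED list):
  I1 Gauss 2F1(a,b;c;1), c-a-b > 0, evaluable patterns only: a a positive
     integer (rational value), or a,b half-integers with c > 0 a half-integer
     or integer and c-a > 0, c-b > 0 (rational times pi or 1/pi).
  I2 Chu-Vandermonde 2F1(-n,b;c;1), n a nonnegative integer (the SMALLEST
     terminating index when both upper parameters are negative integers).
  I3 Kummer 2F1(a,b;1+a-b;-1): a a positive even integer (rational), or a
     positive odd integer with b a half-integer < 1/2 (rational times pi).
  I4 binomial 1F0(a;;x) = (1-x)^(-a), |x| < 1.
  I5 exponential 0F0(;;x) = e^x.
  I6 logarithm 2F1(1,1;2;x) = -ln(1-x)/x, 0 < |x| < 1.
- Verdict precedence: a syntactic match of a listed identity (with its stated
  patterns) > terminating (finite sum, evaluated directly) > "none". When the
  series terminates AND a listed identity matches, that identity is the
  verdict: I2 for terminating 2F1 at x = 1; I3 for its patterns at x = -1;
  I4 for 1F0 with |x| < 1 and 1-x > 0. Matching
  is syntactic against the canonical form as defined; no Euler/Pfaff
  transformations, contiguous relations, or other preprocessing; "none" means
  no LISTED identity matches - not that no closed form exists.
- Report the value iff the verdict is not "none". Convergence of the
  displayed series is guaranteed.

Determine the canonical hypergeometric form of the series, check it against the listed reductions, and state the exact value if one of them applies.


Reduced: x = \frac{4}{9}, 1F0, upper = {-\frac{1}{12}}, lower = {-}, C = -\frac{1}{7}. Verdict at x = \frac{4}{9}: the I4 binomial reduction matches (the 1F0 binomial series: exponent 1/12, x = \frac{4}{9}). Hence: \left(-\frac{1}{7}\right) \cdot \left(\frac{5}{9}\right)^{\frac{1}{12}}.

Key observation: with t_0 = -\frac{1}{7}, the product of the first k integers (prefactor -1/7) is k!.
Term ratio: r(k) = \frac{4}{9} * (k-\frac{1}{12}) / [(k+1)] - poly over poly, x = \frac{4}{9} from leading terms; C = -\frac{1}{7} at k = 0.


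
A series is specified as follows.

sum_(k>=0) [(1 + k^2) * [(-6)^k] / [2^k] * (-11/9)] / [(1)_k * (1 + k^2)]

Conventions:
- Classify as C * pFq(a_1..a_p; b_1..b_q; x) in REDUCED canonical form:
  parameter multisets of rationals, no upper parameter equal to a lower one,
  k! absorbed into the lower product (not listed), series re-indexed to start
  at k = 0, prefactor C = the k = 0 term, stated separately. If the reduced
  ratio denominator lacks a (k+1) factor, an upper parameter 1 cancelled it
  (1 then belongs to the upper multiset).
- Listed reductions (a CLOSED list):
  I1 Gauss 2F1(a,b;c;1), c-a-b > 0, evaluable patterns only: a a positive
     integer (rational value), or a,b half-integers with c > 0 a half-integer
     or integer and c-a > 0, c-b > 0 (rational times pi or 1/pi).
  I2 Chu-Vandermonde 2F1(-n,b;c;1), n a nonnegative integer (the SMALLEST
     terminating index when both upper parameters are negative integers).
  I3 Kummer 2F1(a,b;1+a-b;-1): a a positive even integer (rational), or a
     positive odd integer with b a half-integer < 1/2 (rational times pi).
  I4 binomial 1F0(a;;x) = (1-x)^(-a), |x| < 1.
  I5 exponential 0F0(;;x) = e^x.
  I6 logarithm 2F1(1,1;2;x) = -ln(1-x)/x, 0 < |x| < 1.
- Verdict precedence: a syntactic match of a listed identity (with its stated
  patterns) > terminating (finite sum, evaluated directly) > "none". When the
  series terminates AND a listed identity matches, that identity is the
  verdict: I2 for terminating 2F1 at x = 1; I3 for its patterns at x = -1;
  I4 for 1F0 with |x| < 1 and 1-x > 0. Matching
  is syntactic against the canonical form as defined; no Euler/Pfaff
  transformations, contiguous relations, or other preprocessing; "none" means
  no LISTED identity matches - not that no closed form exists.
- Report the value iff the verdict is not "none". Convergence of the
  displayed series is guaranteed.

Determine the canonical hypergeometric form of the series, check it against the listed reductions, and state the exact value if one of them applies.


This is -11/9 * 0F0(-; -; -3) in reduced canonical form. Verdict at x = -3: the I5 exponential reduction matches (the 0F0 exponential series at x = -3). Hence: (-11/9) * e^(-3).

Structural cue: from the first term -11/9: striking the common factor k^2 + 1 reduces the term (prefactor -11/9).
Ratio: r(k) = (-3) * 1 / [(k+1)] ; factor over Q: parameters, x = (-3), and C = -11/9.


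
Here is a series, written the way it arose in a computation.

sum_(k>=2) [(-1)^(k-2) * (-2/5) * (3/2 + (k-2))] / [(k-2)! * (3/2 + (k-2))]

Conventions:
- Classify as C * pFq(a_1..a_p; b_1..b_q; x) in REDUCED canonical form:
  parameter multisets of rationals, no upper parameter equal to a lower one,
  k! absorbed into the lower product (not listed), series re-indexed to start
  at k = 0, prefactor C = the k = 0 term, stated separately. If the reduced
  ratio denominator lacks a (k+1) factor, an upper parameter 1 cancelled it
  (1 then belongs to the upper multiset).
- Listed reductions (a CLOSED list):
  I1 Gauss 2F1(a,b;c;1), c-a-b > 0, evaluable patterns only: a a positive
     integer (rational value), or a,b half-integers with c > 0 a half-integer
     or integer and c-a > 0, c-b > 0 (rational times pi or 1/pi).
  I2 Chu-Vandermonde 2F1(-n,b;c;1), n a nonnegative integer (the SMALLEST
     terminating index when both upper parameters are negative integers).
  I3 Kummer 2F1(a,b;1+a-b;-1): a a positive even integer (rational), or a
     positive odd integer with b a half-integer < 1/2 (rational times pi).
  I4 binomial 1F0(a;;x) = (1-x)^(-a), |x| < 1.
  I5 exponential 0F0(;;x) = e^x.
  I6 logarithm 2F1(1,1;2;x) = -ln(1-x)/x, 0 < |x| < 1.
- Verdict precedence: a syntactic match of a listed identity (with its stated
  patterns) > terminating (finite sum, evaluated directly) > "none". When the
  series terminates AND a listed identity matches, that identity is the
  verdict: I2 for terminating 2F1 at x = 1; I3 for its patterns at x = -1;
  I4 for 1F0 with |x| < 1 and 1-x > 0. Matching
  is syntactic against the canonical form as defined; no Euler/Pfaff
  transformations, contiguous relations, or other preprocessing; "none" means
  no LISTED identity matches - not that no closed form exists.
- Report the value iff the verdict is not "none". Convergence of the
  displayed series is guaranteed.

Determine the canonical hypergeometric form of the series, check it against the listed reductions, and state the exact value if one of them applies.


Key observation: from the first term -2/5: striking the common factor k + 3/2 reduces the term (C = -2/5).
Term ratio: r(k) = (-1) * 1 / [(k+1)] - poly over poly, x = (-1) from leading terms; C = -2/5 at k = 0.

The series (x = -1) is 0F0: upper {-}, lower {-}, prefactor -2/5. Verdict (x = -1): exponential (I5) applies (the 0F0 exponential series at x = -1). Its exact value is (-2/5) * e^(-1).


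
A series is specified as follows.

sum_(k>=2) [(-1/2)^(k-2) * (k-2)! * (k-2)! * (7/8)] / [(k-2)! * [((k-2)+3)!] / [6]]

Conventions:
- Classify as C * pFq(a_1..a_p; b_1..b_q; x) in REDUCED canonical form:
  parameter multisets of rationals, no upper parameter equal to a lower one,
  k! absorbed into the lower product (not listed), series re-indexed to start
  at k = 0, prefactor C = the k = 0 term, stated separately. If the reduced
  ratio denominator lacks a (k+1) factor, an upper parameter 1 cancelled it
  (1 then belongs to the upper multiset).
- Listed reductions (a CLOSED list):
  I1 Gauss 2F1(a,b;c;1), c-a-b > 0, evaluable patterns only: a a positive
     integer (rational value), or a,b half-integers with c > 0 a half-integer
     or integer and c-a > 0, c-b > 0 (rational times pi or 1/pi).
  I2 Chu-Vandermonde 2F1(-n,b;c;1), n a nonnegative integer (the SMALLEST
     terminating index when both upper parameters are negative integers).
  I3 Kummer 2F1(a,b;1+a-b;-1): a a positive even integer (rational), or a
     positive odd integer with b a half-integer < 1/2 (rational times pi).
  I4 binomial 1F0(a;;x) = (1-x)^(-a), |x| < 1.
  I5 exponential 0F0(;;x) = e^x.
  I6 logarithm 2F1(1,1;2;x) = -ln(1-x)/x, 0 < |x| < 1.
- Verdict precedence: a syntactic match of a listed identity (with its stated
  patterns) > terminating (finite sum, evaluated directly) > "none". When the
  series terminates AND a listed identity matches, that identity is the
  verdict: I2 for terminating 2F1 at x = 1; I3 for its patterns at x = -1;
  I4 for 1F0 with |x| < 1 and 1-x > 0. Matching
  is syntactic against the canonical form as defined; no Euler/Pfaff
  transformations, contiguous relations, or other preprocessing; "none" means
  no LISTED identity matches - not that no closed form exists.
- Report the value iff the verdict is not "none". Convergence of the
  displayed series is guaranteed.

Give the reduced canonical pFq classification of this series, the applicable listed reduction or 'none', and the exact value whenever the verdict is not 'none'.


At argument -1/2: a 2F1 with upper {1, 1}, lower {4}, scaled by C = 7/8. Verdict: none. Every listed pattern misses the 2F1 form at -1/2, upper {1, 1}.

Structural cue: with t_0 = 7/8, the factorial ratio (C = 7/8, x = -1/2) (k+a-1)!/(a-1)! is a rising factorial (a)_k.
Term ratio: r(k) = (-1/2) * (k+1) (k+1) / [(k+4) (k+1)] ; factor over Q: parameters, x = (-1/2), and C = 7/8.


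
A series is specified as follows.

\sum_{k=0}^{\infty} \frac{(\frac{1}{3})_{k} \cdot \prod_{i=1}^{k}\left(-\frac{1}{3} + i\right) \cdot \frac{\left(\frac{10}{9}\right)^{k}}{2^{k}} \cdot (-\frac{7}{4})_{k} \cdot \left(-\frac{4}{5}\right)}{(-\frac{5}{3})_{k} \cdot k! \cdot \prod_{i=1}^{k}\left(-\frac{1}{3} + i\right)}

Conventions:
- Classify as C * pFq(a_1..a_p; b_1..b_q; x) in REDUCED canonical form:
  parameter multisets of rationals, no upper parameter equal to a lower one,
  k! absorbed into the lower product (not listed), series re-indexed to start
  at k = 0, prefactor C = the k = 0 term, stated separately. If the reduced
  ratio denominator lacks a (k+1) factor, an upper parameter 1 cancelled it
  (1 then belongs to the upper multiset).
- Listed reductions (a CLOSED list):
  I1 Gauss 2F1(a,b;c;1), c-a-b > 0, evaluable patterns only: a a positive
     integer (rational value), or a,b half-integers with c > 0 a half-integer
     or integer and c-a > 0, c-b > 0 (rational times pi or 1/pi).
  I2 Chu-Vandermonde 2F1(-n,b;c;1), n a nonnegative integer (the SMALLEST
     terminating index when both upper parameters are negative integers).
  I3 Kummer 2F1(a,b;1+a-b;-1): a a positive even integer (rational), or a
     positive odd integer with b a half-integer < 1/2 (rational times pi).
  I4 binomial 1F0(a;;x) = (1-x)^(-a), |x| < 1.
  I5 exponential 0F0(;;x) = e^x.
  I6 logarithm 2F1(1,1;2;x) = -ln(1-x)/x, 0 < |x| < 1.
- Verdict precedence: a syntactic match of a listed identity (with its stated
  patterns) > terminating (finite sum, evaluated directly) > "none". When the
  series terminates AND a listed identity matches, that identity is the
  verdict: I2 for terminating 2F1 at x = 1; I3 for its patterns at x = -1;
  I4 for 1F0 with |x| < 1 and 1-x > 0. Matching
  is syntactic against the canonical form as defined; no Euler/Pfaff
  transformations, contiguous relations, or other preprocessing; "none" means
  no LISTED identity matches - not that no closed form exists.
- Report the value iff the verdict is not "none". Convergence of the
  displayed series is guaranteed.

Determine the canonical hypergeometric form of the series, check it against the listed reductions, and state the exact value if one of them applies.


Prefactor -\frac{4}{5}, argument \frac{5}{9}: 2F1 with upper {-\frac{7}{4}, \frac{1}{3}} over lower {-\frac{5}{3}}. Verdict: none (x = \frac{5}{9}): each listed identity misses the multisets {-\frac{7}{4}, \frac{1}{3}} ; {-\frac{5}{3}}.

Structural cue: with t_0 = -\frac{4}{5}, the two k-th powers (C = -4/5, x = 5/9) combine into one argument.
Adjacent-term ratio: r(k) = \frac{5}{9} * (k-\frac{7}{4}) (k+\frac{1}{3}) / [(k-\frac{5}{3}) (k+1)] - rational; roots negated = parameters, x = \frac{5}{9}, C = -\frac{4}{5}.


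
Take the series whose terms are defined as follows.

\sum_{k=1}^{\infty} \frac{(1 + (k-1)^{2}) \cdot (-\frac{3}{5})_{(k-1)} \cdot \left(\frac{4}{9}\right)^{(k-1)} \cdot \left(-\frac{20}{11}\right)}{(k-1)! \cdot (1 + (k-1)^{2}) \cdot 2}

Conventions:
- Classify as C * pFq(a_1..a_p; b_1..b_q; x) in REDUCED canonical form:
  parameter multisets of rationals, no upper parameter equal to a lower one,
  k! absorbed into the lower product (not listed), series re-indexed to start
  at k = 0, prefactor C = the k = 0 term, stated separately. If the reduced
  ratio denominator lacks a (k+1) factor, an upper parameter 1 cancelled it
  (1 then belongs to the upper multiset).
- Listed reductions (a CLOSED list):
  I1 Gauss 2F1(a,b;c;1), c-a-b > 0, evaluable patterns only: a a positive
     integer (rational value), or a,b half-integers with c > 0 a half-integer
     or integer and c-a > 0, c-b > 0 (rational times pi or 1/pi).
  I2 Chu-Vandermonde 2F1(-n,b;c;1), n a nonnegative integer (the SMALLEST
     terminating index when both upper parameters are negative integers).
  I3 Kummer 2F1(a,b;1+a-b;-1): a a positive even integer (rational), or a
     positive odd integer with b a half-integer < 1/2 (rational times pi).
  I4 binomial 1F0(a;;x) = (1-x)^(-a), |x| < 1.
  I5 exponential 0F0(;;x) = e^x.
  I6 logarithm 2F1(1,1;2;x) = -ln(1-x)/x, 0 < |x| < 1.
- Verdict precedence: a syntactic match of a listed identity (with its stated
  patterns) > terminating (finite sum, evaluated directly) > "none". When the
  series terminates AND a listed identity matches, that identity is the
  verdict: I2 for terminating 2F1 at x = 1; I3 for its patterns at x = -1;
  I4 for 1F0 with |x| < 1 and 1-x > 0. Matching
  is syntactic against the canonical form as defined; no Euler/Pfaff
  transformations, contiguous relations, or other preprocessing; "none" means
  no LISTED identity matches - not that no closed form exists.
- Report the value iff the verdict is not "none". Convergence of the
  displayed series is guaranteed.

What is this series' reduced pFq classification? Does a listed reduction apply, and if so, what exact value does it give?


The series (x = \frac{4}{9}) is 1F0: upper {-\frac{3}{5}}, lower {-}, prefactor -\frac{10}{11}. Verdict: binomial (I4) fires (the 1F0 binomial series: exponent 3/5, x = \frac{4}{9}). Its exact value is \left(-\frac{10}{11}\right) \cdot \left(\frac{5}{9}\right)^{\frac{3}{5}}.

First insight: t_0 being -\frac{10}{11}, the constant factors (C = -10/11, x = 4/9) combine into one prefactor.
Term ratio: r(k) = \frac{4}{9} * (k-\frac{3}{5}) / [(k+1)] - rational in k. x = \frac{4}{9}; t_0 = -\frac{10}{11}; negate the roots.


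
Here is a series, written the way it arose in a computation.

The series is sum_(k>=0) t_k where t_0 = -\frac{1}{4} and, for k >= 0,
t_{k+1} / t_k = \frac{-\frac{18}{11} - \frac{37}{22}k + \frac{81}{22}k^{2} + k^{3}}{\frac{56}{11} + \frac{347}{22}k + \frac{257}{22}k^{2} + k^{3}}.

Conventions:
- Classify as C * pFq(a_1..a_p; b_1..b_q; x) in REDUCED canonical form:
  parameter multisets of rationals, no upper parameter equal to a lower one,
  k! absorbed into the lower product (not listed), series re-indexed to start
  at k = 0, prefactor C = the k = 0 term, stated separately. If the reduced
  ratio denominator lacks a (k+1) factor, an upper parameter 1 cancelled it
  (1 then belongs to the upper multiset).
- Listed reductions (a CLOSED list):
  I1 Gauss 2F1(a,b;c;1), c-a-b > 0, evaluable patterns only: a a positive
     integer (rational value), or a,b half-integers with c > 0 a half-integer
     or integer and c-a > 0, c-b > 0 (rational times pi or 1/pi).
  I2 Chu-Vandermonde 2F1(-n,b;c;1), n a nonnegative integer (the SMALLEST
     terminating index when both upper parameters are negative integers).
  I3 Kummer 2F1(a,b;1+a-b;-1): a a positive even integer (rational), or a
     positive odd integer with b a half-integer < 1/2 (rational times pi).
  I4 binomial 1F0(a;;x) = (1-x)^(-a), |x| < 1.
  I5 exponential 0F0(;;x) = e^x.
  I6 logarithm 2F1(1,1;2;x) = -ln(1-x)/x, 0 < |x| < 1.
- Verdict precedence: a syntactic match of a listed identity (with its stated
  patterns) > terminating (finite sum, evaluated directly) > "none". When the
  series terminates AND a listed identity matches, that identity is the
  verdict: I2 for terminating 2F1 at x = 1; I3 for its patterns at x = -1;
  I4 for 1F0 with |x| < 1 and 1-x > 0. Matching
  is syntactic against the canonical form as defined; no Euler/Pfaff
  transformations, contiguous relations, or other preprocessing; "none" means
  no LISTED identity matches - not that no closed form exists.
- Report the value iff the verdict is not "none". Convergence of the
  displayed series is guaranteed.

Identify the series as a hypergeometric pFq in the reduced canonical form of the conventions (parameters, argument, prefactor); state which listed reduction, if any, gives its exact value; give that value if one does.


With C = -\frac{1}{4}: the canonical form is 2F1(-\frac{9}{11}, 4; \frac{112}{11}; 1). Verdict (x = 1): the Gauss summation I1 applies (x = 1: the Gamma ratio telescopes since c-a-b = 7 > 0 and a = 4 in Z>0). Hence: -\frac{135643}{819896}.

The tell: x = 1 and cancel k + 1/2 from the displayed ratio first; then C = -1/4, x = 1.
Consecutive-term ratio: r(k) = 1 * (k-\frac{9}{11}) (k+4) / [(k+\frac{112}{11}) (k+1)] - rational in k. x = 1; t_0 = -\frac{1}{4}; negate the roots.


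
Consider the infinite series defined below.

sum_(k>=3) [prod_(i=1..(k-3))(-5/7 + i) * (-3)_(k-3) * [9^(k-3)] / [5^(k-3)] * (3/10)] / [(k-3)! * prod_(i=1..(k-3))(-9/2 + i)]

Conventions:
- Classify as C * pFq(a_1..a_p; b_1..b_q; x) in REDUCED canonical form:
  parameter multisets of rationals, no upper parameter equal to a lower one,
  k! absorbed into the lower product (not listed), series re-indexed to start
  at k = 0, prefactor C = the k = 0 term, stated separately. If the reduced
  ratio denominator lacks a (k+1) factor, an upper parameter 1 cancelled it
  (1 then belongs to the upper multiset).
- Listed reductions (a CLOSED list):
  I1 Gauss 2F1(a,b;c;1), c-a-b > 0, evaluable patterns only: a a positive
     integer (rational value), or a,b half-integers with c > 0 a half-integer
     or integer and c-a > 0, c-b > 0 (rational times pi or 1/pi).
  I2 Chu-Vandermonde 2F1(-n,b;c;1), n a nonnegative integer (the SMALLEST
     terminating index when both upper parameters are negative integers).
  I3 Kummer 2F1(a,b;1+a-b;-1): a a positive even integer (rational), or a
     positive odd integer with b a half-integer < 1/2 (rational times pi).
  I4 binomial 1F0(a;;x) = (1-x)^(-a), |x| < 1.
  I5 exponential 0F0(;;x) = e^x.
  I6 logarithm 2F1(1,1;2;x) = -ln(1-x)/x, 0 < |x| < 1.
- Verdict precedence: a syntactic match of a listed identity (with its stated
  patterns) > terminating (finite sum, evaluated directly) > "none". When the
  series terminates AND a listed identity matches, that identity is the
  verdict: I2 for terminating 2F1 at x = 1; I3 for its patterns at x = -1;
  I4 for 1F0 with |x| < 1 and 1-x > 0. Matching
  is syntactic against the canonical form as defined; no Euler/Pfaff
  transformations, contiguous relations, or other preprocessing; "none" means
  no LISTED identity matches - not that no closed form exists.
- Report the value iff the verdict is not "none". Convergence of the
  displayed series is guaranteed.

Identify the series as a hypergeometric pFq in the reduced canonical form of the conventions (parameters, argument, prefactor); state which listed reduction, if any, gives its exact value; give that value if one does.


The series (x = 9/5) is 2F1: upper {-3, 2/7}, lower {-7/2}, prefactor 3/10. Verdict: terminating - no listed pattern fits, but -3 in the upper list cuts the series at k = 3; direct evaluation. Sum: 10003071/15006250.

First insight: from the first term 3/10: the running product (C = 3/10, x = 9/5) telescopes to a rising factorial.
Ratio: r(k) = (9/5) * (k-3) (k+2/7) / [(k-7/2) (k+1)] ; factor over Q: parameters, x = (9/5), and C = 3/10.


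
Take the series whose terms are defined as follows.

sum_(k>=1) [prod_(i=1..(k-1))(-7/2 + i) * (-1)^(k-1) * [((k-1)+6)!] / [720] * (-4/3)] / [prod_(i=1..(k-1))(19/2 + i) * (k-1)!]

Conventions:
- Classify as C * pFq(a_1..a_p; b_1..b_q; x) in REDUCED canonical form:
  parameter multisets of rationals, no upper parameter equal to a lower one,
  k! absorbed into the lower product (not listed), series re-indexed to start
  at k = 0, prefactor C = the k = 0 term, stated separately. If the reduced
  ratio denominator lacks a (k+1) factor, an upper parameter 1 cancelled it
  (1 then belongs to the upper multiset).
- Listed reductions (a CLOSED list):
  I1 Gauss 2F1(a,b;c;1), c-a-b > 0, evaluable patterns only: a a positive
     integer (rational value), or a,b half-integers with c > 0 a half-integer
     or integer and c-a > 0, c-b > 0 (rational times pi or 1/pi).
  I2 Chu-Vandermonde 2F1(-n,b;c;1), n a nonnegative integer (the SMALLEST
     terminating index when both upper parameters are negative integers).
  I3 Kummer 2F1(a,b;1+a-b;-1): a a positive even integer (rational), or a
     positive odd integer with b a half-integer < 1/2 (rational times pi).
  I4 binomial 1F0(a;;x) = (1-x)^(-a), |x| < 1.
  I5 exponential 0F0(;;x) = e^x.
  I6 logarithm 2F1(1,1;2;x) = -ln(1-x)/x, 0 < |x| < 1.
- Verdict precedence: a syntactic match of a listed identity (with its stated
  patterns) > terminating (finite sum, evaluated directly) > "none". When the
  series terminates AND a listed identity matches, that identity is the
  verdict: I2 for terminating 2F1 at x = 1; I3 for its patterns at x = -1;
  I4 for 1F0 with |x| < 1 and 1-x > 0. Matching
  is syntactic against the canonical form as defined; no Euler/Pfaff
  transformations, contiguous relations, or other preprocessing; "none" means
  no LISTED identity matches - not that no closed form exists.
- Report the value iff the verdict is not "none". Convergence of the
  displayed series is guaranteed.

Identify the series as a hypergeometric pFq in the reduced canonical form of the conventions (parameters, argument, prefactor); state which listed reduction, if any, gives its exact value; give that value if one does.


With C = -4/3: the canonical form is 2F1(-5/2, 7; 21/2; -1). Verdict (x = -1): the Kummer evaluation I3 applies (x = -1; c = 21/2 equals 1+a-b for upper {-5/2, 7}: listed pattern). Hence: (-1616615/1048576) * pi.

Key step: t_0 being -4/3, the factorial ratio (prefactor -4/3) (k+a-1)!/(a-1)! is a rising factorial (a)_k.
Ratio: r(k) = (-1) * (k-5/2) (k+7) / [(k+21/2) (k+1)] ; factor over Q: parameters, x = (-1), and C = -4/3.


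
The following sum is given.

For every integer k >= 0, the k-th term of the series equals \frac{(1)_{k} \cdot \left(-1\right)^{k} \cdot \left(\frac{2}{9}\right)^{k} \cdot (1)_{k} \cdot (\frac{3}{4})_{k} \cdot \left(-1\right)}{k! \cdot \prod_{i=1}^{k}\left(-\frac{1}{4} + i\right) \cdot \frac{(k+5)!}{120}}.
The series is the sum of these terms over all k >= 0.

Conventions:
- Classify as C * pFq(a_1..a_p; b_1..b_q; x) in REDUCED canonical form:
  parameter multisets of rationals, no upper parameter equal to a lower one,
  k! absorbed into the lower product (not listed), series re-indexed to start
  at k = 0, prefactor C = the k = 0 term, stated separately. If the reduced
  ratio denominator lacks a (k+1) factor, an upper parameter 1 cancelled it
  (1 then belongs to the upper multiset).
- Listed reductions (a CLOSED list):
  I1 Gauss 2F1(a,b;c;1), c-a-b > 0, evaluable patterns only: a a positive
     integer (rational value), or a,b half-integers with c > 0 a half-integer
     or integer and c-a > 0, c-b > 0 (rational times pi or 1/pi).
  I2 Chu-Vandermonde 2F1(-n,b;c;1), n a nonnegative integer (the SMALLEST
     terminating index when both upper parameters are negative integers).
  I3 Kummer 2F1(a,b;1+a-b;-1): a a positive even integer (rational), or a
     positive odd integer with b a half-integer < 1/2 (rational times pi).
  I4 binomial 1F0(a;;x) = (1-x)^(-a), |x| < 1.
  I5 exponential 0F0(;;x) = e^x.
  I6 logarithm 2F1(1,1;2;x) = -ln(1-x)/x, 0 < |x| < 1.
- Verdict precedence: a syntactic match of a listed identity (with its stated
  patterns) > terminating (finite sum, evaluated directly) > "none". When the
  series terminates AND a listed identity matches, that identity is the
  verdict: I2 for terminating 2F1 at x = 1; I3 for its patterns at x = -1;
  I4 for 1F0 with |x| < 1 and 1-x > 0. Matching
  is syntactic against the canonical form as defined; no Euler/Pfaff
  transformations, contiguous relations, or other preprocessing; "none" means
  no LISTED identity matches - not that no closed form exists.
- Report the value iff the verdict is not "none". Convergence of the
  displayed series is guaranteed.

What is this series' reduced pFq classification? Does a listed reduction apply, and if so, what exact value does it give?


Classification (C = -1): 2F1 with upper {1, 1}, lower {6}, argument x = -\frac{2}{9}. Verdict: none. No listed pattern accepts 2F1(1, 1; 6; -\frac{2}{9}).

First insight: from the first term -1: the (-1)^k factor (C = -1) folds into the argument's sign.
Ratio: r(k) = -\frac{2}{9} * (k+1) (k+1) / [(k+6) (k+1)] - poly over poly, x = -\frac{2}{9} from leading terms; C = -1 at k = 0.
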